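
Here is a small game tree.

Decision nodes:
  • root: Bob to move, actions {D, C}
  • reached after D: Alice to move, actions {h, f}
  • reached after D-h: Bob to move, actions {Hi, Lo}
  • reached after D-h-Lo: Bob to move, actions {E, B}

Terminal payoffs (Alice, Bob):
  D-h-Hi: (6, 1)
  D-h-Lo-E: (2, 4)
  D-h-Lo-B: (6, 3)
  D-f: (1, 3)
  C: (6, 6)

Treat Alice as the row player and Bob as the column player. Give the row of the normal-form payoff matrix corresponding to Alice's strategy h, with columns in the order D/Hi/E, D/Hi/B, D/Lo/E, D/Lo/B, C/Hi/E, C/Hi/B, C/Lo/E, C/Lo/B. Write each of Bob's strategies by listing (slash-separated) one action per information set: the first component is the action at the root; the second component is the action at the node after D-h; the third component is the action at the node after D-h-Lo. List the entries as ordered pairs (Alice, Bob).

(6,1) (6,1) (2,4) (6,3) (6,6) (6,6) (6,6) (6,6)

vs D/Hi/E: Bob plays D → Alice plays h at [D] → Bob plays Hi at [D-h] → (6, 1)
vs D/Hi/B: Bob plays D → Alice plays h at [D] → Bob plays Hi at [D-h] → (6, 1)
vs D/Lo/E: Bob plays D → Alice plays h at [D] → Bob plays Lo at [D-h] → Bob plays E at [D-h-Lo] → (2, 4)
vs D/Lo/B: Bob plays D → Alice plays h at [D] → Bob plays Lo at [D-h] → Bob plays B at [D-h-Lo] → (6, 3)
vs C/Hi/E: Bob plays C → (6, 6)
vs C/Hi/B: Bob plays C → (6, 6)
vs C/Lo/E: Bob plays C → (6, 6)
vs C/Lo/B: Bob plays C → (6, 6)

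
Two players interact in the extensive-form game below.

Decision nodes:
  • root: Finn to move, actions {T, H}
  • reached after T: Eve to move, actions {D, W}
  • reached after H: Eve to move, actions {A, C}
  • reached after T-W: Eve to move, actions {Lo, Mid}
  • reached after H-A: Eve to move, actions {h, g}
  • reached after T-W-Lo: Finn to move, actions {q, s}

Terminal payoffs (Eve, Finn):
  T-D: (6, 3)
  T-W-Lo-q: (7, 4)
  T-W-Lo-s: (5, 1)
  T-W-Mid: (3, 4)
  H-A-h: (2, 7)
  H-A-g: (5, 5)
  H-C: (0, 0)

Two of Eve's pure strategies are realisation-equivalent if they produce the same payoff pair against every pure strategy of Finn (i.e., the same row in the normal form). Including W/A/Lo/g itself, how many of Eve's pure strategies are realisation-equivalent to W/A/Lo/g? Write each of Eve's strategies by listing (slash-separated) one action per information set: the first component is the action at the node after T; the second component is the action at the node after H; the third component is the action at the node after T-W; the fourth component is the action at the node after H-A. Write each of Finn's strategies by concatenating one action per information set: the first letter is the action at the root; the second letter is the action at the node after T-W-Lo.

1

Row for W/A/Lo/g (columns Tq, Ts, Hq, Hs): (7,4) (5,1) (5,5) (5,5).
Every one of Eve's information sets is on the play path for some reply by Finn when Eve follows W/A/Lo/g.
Changing the action at any of them therefore changes at least one column, so only W/A/Lo/g itself gives this row.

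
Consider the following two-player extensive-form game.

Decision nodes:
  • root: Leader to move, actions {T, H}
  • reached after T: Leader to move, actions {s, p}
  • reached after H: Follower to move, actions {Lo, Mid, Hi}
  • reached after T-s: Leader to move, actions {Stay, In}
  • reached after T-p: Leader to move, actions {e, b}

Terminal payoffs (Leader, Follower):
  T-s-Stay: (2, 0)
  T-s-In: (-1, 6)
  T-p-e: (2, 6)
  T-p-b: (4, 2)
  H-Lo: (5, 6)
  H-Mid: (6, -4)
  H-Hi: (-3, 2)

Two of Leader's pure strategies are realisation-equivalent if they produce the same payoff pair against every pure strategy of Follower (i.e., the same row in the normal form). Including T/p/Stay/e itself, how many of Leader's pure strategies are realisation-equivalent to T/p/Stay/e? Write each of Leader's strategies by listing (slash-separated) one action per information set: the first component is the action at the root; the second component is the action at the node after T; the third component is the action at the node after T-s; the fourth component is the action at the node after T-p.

Row for T/p/Stay/e (columns Lo, Mid, Hi): (2,6) (2,6) (2,6).
Under T/p/Stay/e, Leader's choice at the node after T-s can never be reached regardless of what Follower does, so varying those choices leaves every outcome unchanged.
Holding the reachable choices fixed and varying the unreachable one freely already gives 2 equivalent strategies.
No other strategy reproduces this row, so those 2 are the full class: T/p/Stay/e, T/p/In/e.

2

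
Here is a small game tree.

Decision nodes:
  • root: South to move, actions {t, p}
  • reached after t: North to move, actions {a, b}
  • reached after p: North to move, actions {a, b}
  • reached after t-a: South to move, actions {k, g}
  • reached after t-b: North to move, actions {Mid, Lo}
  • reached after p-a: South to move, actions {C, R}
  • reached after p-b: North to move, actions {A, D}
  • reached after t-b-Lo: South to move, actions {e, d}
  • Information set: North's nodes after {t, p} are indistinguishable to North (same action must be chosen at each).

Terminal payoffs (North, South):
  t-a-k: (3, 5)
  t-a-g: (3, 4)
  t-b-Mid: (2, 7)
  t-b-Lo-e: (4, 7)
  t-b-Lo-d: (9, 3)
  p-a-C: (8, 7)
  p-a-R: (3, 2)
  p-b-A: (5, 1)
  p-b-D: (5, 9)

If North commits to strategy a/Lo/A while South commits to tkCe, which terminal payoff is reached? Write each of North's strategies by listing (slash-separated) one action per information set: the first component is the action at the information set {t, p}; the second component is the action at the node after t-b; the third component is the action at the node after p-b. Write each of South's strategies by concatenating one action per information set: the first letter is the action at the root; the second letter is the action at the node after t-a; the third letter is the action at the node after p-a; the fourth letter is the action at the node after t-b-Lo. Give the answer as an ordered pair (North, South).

(3, 5)

Trace the play path from the root:
  South plays t
  North plays a at [t]
  South plays k at [t-a]
→ terminal payoff (3, 5).
(North's choice at the node after t-b is never reached on this path, so it doesn't affect the outcome.)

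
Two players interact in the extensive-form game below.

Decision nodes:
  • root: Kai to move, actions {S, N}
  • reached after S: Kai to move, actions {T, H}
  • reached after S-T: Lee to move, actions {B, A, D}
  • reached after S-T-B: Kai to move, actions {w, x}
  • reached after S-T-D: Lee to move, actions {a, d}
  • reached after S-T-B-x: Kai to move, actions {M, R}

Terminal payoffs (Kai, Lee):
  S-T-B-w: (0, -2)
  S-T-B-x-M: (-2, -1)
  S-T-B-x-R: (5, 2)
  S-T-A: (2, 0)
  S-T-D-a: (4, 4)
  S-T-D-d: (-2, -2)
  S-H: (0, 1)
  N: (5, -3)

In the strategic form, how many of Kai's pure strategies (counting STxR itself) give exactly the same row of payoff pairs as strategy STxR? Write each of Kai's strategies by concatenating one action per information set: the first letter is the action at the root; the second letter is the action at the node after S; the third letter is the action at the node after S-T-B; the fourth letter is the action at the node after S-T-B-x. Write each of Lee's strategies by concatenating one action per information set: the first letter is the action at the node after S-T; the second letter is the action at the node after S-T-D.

Row for STxR (columns Ba, Bd, Aa, Ad, Da, Dd): (5,2) (5,2) (2,0) (2,0) (4,4) (-2,-2).
Every one of Kai's information sets is on the play path for some reply by Lee when Kai follows STxR.
Changing the action at any of them therefore changes at least one column, so only STxR itself gives this row.

1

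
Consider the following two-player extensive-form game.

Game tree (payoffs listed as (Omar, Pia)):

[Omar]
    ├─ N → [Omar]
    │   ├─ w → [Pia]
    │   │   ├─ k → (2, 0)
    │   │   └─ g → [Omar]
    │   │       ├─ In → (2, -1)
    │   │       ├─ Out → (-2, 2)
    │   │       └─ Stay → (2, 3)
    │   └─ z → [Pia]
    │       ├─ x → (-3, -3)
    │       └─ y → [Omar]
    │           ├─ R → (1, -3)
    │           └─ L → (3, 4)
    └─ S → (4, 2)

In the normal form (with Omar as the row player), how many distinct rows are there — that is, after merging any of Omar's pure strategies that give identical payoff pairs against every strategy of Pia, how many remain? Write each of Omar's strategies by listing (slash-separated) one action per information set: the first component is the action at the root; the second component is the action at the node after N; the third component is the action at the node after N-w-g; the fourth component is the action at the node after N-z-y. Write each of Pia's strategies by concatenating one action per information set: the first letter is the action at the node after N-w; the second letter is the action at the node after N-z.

6

Omar has 24 pure strategies: N/w/In/R, N/w/In/L, N/w/Out/R, N/w/Out/L, N/w/Stay/R, N/w/Stay/L, N/z/In/R, N/z/In/L, N/z/Out/R, N/z/Out/L, N/z/Stay/R, N/z/Stay/L, S/w/In/R, S/w/In/L, S/w/Out/R, S/w/Out/L, S/w/Stay/R, S/w/Stay/L, S/z/In/R, S/z/In/L, S/z/Out/R, S/z/Out/L, S/z/Stay/R, S/z/Stay/L. Columns: kx, ky, gx, gy.
{N/w/In/R, N/w/In/L} → row (2,0) (2,0) (2,-1) (2,-1)
{N/w/Out/R, N/w/Out/L} → row (2,0) (2,0) (-2,2) (-2,2)
{N/w/Stay/R, N/w/Stay/L} → row (2,0) (2,0) (2,3) (2,3)
{N/z/In/R, N/z/Out/R, N/z/Stay/R} → row (-3,-3) (1,-3) (-3,-3) (1,-3)
{N/z/In/L, N/z/Out/L, N/z/Stay/L} → row (-3,-3) (3,4) (-3,-3) (3,4)
{S/w/In/R, S/w/In/L, S/w/Out/R, S/w/Out/L, S/w/Stay/R, S/w/Stay/L, S/z/In/R, S/z/In/L, S/z/Out/R, S/z/Out/L, S/z/Stay/R, S/z/Stay/L} → row (4,2) (4,2) (4,2) (4,2)
That's 6 distinct rows out of 24 strategies.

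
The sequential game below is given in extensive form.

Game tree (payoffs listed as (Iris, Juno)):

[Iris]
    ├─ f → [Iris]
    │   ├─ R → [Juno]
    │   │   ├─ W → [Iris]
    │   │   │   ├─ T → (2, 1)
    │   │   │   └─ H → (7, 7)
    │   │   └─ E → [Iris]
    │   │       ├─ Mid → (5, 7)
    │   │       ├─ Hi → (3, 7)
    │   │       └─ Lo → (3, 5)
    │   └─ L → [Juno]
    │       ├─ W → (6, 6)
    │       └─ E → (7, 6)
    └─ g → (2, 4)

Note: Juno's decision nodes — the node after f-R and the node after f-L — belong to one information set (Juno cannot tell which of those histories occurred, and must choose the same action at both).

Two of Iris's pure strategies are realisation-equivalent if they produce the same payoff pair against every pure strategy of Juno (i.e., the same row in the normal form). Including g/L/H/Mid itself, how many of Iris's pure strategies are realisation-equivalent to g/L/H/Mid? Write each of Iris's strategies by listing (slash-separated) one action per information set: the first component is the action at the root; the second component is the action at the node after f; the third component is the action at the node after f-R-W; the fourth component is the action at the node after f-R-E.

Row for g/L/H/Mid (columns W, E): (2,4) (2,4).
Under g/L/H/Mid, Iris's choice at the node after f and at the node after f-R-W and at the node after f-R-E can never be reached regardless of what Juno does, so varying those choices leaves every outcome unchanged.
Holding the reachable choices fixed and varying the unreachable ones freely already gives 2 × 2 × 3 = 12 equivalent strategies.
No other strategy reproduces this row, so those 12 are the full class: g/R/T/Mid, g/R/T/Hi, g/R/T/Lo, g/R/H/Mid, g/R/H/Hi, g/R/H/Lo, g/L/T/Mid, g/L/T/Hi, g/L/T/Lo, g/L/H/Mid, g/L/H/Hi, g/L/H/Lo.

12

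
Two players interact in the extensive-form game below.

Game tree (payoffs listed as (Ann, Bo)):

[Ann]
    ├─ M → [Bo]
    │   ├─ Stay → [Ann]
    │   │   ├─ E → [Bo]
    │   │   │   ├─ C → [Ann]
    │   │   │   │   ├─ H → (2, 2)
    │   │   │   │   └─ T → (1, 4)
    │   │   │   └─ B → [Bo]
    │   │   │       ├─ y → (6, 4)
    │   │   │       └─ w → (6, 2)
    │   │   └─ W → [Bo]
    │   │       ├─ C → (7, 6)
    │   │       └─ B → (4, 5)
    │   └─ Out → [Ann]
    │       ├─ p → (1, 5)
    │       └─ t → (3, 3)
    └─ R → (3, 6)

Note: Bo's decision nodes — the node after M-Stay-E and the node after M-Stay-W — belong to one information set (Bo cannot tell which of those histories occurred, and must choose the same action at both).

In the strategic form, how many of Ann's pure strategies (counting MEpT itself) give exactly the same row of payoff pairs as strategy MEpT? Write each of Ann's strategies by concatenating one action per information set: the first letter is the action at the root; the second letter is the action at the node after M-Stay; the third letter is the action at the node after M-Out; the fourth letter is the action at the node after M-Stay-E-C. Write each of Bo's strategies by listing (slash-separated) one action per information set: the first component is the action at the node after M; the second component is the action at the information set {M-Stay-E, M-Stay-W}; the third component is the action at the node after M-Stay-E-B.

Row for MEpT (columns Stay/C/y, Stay/C/w, Stay/B/y, Stay/B/w, Out/C/y, Out/C/w, Out/B/y, Out/B/w): (1,4) (1,4) (6,4) (6,2) (1,5) (1,5) (1,5) (1,5).
Every one of Ann's information sets is on the play path for some reply by Bo when Ann follows MEpT.
Changing the action at any of them therefore changes at least one column, so only MEpT itself gives this row.

1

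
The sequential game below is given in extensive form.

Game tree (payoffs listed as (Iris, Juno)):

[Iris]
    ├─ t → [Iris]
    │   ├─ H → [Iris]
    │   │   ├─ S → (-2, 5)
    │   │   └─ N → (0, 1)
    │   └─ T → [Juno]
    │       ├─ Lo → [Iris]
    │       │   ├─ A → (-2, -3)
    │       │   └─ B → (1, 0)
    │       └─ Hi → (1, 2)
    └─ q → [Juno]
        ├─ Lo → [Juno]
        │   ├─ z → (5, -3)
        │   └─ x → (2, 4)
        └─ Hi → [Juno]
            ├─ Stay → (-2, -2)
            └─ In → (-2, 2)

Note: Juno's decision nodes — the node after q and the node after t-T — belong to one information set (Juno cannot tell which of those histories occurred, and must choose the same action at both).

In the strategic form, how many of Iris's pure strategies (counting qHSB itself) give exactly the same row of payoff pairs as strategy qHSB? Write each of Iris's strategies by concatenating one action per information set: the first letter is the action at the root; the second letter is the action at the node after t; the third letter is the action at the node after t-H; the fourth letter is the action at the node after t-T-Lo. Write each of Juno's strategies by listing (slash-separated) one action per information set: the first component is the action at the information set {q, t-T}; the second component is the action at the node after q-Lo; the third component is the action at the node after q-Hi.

8

Row for qHSB (columns Lo/z/Stay, Lo/z/In, Lo/x/Stay, Lo/x/In, Hi/z/Stay, Hi/z/In, Hi/x/Stay, Hi/x/In): (5,-3) (5,-3) (2,4) (2,4) (-2,-2) (-2,2) (-2,-2) (-2,2).
Under qHSB, Iris's choice at the node after t and at the node after t-H and at the node after t-T-Lo can never be reached regardless of what Juno does, so varying those choices leaves every outcome unchanged.
Holding the reachable choices fixed and varying the unreachable ones freely already gives 2 × 2 × 2 = 8 equivalent strategies.
No other strategy reproduces this row, so those 8 are the full class: qHSA, qHSB, qHNA, qHNB, qTSA, qTSB, qTNA, qTNB.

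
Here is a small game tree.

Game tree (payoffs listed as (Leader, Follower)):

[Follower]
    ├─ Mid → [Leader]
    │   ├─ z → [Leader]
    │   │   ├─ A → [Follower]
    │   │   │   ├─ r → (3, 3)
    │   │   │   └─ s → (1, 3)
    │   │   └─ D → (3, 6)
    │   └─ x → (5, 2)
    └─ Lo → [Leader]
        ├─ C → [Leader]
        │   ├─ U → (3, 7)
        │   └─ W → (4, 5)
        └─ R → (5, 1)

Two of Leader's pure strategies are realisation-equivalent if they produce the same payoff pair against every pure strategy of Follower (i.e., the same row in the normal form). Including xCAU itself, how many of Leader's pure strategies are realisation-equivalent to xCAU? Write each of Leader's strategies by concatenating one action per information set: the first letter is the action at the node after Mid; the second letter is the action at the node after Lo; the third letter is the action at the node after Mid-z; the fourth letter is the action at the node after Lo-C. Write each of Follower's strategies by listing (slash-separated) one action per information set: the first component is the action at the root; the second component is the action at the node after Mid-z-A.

Row for xCAU (columns Mid/r, Mid/s, Lo/r, Lo/s): (5,2) (5,2) (3,7) (3,7).
Under xCAU, Leader's choice at the node after Mid-z can never be reached regardless of what Follower does, so varying those choices leaves every outcome unchanged.
Holding the reachable choices fixed and varying the unreachable one freely already gives 2 equivalent strategies.
No other strategy reproduces this row, so those 2 are the full class: xCAU, xCDU.

2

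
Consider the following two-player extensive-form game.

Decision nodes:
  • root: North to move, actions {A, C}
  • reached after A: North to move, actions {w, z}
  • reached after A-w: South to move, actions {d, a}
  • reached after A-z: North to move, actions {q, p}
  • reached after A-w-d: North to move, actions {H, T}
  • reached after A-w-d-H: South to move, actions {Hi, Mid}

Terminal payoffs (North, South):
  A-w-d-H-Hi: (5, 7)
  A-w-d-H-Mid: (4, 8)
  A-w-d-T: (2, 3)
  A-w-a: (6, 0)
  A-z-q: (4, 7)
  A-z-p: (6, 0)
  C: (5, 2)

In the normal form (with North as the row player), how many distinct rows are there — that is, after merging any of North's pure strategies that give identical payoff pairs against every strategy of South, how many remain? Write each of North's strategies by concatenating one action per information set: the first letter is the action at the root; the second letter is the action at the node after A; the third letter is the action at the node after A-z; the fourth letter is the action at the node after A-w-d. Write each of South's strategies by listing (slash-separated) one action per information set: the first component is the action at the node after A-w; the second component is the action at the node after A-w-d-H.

North has 16 pure strategies: AwqH, AwqT, AwpH, AwpT, AzqH, AzqT, AzpH, AzpT, CwqH, CwqT, CwpH, CwpT, CzqH, CzqT, CzpH, CzpT. Columns: d/Hi, d/Mid, a/Hi, a/Mid.
{AwqH, AwpH} → row (5,7) (4,8) (6,0) (6,0)
{AwqT, AwpT} → row (2,3) (2,3) (6,0) (6,0)
{AzqH, AzqT} → row (4,7) (4,7) (4,7) (4,7)
{AzpH, AzpT} → row (6,0) (6,0) (6,0) (6,0)
{CwqH, CwqT, CwpH, CwpT, CzqH, CzqT, CzpH, CzpT} → row (5,2) (5,2) (5,2) (5,2)
That's 5 distinct rows out of 16 strategies.

5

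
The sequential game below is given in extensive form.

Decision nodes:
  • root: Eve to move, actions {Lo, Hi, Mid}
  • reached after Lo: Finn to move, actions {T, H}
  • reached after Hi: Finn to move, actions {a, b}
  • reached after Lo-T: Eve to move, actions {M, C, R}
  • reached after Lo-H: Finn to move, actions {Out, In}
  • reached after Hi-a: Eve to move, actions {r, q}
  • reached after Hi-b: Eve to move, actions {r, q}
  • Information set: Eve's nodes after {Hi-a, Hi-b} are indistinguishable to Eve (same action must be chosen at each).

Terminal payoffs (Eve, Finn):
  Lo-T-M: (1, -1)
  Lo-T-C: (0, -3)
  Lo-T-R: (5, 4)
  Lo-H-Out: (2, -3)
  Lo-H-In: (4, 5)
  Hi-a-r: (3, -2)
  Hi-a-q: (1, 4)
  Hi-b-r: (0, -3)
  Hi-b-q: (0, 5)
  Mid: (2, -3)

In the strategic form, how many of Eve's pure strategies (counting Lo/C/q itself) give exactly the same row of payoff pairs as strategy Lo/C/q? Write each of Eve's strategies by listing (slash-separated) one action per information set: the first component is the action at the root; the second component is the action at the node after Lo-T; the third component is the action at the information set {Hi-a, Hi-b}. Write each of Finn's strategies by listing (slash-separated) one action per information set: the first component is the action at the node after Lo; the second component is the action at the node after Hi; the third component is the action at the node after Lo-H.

Row for Lo/C/q (columns T/a/Out, T/a/In, T/b/Out, T/b/In, H/a/Out, H/a/In, H/b/Out, H/b/In): (0,-3) (0,-3) (0,-3) (0,-3) (2,-3) (4,5) (2,-3) (4,5).
Under Lo/C/q, Eve's choice at the information set {Hi-a, Hi-b} can never be reached regardless of what Finn does, so varying those choices leaves every outcome unchanged.
Holding the reachable choices fixed and varying the unreachable one freely already gives 2 equivalent strategies.
No other strategy reproduces this row, so those 2 are the full class: Lo/C/r, Lo/C/q.

2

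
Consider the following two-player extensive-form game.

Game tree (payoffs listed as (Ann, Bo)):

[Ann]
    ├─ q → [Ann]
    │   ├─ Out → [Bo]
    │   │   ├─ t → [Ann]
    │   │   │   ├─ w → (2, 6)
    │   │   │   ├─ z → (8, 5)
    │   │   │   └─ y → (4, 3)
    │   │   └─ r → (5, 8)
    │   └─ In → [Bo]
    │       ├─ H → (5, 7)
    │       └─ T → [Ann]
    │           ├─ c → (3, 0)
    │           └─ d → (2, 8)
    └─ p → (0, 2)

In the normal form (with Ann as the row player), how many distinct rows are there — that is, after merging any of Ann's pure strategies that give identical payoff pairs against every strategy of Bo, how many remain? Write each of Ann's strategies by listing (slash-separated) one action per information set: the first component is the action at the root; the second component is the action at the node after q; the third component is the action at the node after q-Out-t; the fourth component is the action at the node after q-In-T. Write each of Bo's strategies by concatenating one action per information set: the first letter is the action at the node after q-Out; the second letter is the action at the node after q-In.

Ann has 24 pure strategies: q/Out/w/c, q/Out/w/d, q/Out/z/c, q/Out/z/d, q/Out/y/c, q/Out/y/d, q/In/w/c, q/In/w/d, q/In/z/c, q/In/z/d, q/In/y/c, q/In/y/d, p/Out/w/c, p/Out/w/d, p/Out/z/c, p/Out/z/d, p/Out/y/c, p/Out/y/d, p/In/w/c, p/In/w/d, p/In/z/c, p/In/z/d, p/In/y/c, p/In/y/d. Columns: tH, tT, rH, rT.
{q/Out/w/c, q/Out/w/d} → row (2,6) (2,6) (5,8) (5,8)
{q/Out/z/c, q/Out/z/d} → row (8,5) (8,5) (5,8) (5,8)
{q/Out/y/c, q/Out/y/d} → row (4,3) (4,3) (5,8) (5,8)
{q/In/w/c, q/In/z/c, q/In/y/c} → row (5,7) (3,0) (5,7) (3,0)
{q/In/w/d, q/In/z/d, q/In/y/d} → row (5,7) (2,8) (5,7) (2,8)
{p/Out/w/c, p/Out/w/d, p/Out/z/c, p/Out/z/d, p/Out/y/c, p/Out/y/d, p/In/w/c, p/In/w/d, p/In/z/c, p/In/z/d, p/In/y/c, p/In/y/d} → row (0,2) (0,2) (0,2) (0,2)
That's 6 distinct rows out of 24 strategies.

6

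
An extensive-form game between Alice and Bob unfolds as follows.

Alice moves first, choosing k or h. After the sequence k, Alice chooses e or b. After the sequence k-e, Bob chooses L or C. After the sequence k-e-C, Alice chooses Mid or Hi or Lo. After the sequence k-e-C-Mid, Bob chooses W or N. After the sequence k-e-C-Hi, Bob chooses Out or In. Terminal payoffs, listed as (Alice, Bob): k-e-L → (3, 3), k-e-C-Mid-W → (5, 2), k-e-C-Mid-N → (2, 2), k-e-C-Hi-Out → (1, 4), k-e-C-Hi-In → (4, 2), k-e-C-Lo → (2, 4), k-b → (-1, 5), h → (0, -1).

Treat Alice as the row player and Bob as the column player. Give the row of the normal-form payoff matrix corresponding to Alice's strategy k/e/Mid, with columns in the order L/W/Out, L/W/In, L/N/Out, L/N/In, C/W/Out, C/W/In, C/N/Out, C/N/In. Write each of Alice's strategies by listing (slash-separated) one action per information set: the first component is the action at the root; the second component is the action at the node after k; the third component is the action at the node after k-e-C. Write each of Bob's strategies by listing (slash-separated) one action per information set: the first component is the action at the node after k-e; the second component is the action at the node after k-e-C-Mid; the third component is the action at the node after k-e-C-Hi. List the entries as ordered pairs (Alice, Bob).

vs L/W/Out: Alice plays k → Alice plays e at [k] → Bob plays L at [k-e] → (3, 3)
vs L/W/In: Alice plays k → Alice plays e at [k] → Bob plays L at [k-e] → (3, 3)
vs L/N/Out: Alice plays k → Alice plays e at [k] → Bob plays L at [k-e] → (3, 3)
vs L/N/In: Alice plays k → Alice plays e at [k] → Bob plays L at [k-e] → (3, 3)
vs C/W/Out: Alice plays k → Alice plays e at [k] → Bob plays C at [k-e] → Alice plays Mid at [k-e-C] → Bob plays W at [k-e-C-Mid] → (5, 2)
vs C/W/In: Alice plays k → Alice plays e at [k] → Bob plays C at [k-e] → Alice plays Mid at [k-e-C] → Bob plays W at [k-e-C-Mid] → (5, 2)
vs C/N/Out: Alice plays k → Alice plays e at [k] → Bob plays C at [k-e] → Alice plays Mid at [k-e-C] → Bob plays N at [k-e-C-Mid] → (2, 2)
vs C/N/In: Alice plays k → Alice plays e at [k] → Bob plays C at [k-e] → Alice plays Mid at [k-e-C] → Bob plays N at [k-e-C-Mid] → (2, 2)

(3,3) (3,3) (3,3) (3,3) (5,2) (5,2) (2,2) (2,2)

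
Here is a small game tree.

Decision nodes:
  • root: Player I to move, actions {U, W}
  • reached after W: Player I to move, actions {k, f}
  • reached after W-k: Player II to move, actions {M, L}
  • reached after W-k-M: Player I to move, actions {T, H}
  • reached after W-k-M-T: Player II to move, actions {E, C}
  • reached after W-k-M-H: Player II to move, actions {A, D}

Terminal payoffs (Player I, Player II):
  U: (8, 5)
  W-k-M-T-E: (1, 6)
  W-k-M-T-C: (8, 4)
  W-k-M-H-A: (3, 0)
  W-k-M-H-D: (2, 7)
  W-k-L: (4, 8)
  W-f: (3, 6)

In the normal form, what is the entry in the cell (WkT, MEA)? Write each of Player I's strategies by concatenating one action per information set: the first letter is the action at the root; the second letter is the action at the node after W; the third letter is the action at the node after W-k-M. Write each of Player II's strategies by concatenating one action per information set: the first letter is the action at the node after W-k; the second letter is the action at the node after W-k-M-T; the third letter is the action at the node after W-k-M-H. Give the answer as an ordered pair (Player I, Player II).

Trace the play path from the root:
  Player I plays W
  Player I plays k at [W]
  Player II plays M at [W-k]
  Player I plays T at [W-k-M]
  Player II plays E at [W-k-M-T]
→ terminal payoff (1, 6).
(Player II's choice at the node after W-k-M-H is never reached on this path, so it doesn't affect the outcome.)

(1, 6)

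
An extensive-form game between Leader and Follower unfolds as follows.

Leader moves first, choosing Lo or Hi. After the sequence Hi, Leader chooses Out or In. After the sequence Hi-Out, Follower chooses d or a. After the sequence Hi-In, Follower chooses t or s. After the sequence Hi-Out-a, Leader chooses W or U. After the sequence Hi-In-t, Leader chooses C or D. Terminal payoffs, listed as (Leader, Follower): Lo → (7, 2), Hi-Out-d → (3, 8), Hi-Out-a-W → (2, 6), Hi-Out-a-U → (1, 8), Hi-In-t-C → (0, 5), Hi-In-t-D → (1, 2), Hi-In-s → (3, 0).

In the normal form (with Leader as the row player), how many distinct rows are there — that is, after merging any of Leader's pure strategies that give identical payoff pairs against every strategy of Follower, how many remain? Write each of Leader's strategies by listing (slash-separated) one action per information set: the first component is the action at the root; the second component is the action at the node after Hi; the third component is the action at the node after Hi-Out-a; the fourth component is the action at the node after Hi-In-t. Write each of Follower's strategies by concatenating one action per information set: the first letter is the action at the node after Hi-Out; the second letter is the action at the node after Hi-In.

5

Leader has 16 pure strategies: Lo/Out/W/C, Lo/Out/W/D, Lo/Out/U/C, Lo/Out/U/D, Lo/In/W/C, Lo/In/W/D, Lo/In/U/C, Lo/In/U/D, Hi/Out/W/C, Hi/Out/W/D, Hi/Out/U/C, Hi/Out/U/D, Hi/In/W/C, Hi/In/W/D, Hi/In/U/C, Hi/In/U/D. Columns: dt, ds, at, as.
{Lo/Out/W/C, Lo/Out/W/D, Lo/Out/U/C, Lo/Out/U/D, Lo/In/W/C, Lo/In/W/D, Lo/In/U/C, Lo/In/U/D} → row (7,2) (7,2) (7,2) (7,2)
{Hi/Out/W/C, Hi/Out/W/D} → row (3,8) (3,8) (2,6) (2,6)
{Hi/Out/U/C, Hi/Out/U/D} → row (3,8) (3,8) (1,8) (1,8)
{Hi/In/W/C, Hi/In/U/C} → row (0,5) (3,0) (0,5) (3,0)
{Hi/In/W/D, Hi/In/U/D} → row (1,2) (3,0) (1,2) (3,0)
That's 5 distinct rows out of 16 strategies.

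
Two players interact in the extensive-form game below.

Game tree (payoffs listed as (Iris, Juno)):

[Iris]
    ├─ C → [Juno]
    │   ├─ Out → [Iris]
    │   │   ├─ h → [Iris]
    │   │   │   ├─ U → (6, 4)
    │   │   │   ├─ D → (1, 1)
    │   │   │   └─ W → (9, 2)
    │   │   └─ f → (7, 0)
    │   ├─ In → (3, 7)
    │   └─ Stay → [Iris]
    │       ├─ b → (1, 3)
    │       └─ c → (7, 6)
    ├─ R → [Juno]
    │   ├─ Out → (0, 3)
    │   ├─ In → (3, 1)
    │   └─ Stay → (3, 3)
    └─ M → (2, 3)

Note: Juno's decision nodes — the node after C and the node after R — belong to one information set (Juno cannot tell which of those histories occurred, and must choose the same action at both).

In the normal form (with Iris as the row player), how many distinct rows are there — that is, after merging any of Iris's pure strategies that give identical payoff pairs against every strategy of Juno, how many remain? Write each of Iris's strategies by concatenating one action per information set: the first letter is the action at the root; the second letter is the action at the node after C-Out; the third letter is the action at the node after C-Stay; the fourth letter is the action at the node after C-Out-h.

Iris has 36 pure strategies: ChbU, ChbD, ChbW, ChcU, ChcD, ChcW, CfbU, CfbD, CfbW, CfcU, CfcD, CfcW, RhbU, RhbD, RhbW, RhcU, RhcD, RhcW, RfbU, RfbD, RfbW, RfcU, RfcD, RfcW, MhbU, MhbD, MhbW, MhcU, MhcD, MhcW, MfbU, MfbD, MfbW, MfcU, MfcD, MfcW. Columns: Out, In, Stay.
{ChbU} → row (6,4) (3,7) (1,3)
{ChbD} → row (1,1) (3,7) (1,3)
{ChbW} → row (9,2) (3,7) (1,3)
{ChcU} → row (6,4) (3,7) (7,6)
{ChcD} → row (1,1) (3,7) (7,6)
{ChcW} → row (9,2) (3,7) (7,6)
{CfbU, CfbD, CfbW} → row (7,0) (3,7) (1,3)
{CfcU, CfcD, CfcW} → row (7,0) (3,7) (7,6)
{RhbU, RhbD, RhbW, RhcU, RhcD, RhcW, RfbU, RfbD, RfbW, RfcU, RfcD, RfcW} → row (0,3) (3,1) (3,3)
{MhbU, MhbD, MhbW, MhcU, MhcD, MhcW, MfbU, MfbD, MfbW, MfcU, MfcD, MfcW} → row (2,3) (2,3) (2,3)
That's 10 distinct rows out of 36 strategies.

10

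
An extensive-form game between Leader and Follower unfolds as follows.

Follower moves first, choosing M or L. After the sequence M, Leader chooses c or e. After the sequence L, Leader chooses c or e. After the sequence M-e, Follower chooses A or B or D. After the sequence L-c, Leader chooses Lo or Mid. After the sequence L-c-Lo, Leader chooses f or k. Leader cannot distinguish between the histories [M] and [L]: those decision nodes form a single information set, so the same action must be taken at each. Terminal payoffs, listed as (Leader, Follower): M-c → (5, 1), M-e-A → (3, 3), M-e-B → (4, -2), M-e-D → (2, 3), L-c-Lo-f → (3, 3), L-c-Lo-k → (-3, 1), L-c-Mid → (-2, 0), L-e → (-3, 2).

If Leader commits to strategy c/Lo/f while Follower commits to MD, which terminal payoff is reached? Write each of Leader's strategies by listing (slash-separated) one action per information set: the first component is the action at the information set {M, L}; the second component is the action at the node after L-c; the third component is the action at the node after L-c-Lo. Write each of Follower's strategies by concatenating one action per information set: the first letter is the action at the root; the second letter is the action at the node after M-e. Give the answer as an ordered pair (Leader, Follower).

(5, 1)

Trace the play path from the root:
  Follower plays M
  Leader plays c at [M]
→ terminal payoff (5, 1).
(Leader's choice at the node after L-c is never reached on this path, so it doesn't affect the outcome.)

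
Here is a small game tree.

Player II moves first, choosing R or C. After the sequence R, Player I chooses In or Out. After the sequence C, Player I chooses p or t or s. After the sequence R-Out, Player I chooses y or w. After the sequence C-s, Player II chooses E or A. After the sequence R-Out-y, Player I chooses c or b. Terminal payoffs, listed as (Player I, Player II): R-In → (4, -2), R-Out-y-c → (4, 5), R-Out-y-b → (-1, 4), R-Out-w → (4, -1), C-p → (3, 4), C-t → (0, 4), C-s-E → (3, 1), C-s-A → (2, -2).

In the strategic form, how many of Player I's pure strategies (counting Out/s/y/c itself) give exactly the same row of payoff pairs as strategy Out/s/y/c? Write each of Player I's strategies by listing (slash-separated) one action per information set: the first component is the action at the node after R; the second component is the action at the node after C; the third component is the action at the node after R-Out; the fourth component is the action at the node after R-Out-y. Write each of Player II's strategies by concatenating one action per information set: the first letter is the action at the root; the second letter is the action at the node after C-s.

Row for Out/s/y/c (columns RE, RA, CE, CA): (4,5) (4,5) (3,1) (2,-2).
Every one of Player I's information sets is on the play path for some reply by Player II when Player I follows Out/s/y/c.
Changing the action at any of them therefore changes at least one column, so only Out/s/y/c itself gives this row.

1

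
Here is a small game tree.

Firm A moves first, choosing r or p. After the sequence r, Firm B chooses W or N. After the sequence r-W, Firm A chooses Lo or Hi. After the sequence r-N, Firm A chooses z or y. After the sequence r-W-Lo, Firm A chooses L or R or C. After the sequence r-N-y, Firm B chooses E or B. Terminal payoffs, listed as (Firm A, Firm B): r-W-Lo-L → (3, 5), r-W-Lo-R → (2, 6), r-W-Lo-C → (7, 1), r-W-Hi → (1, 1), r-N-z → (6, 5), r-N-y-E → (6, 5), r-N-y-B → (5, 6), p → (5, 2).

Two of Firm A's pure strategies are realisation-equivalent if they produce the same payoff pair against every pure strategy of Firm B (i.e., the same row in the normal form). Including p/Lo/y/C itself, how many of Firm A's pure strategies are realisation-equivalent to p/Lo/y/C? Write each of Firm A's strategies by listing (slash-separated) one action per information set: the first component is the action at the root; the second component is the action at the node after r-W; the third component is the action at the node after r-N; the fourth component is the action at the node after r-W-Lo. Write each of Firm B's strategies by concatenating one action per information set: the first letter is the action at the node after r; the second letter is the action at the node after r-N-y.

12

Row for p/Lo/y/C (columns WE, WB, NE, NB): (5,2) (5,2) (5,2) (5,2).
Under p/Lo/y/C, Firm A's choice at the node after r-W and at the node after r-N and at the node after r-W-Lo can never be reached regardless of what Firm B does, so varying those choices leaves every outcome unchanged.
Holding the reachable choices fixed and varying the unreachable ones freely already gives 2 × 2 × 3 = 12 equivalent strategies.
No other strategy reproduces this row, so those 12 are the full class: p/Lo/z/L, p/Lo/z/R, p/Lo/z/C, p/Lo/y/L, p/Lo/y/R, p/Lo/y/C, p/Hi/z/L, p/Hi/z/R, p/Hi/z/C, p/Hi/y/L, p/Hi/y/R, p/Hi/y/C.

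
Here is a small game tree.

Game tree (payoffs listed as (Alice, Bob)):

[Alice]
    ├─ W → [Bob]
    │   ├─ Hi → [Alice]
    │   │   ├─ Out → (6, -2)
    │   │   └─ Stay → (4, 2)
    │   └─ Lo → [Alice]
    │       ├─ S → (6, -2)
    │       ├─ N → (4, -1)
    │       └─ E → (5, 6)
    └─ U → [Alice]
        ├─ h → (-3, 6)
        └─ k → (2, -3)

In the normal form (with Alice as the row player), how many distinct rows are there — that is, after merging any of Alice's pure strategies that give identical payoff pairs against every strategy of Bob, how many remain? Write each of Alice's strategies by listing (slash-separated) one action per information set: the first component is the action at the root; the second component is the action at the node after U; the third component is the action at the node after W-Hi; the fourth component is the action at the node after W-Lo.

Alice has 24 pure strategies: W/h/Out/S, W/h/Out/N, W/h/Out/E, W/h/Stay/S, W/h/Stay/N, W/h/Stay/E, W/k/Out/S, W/k/Out/N, W/k/Out/E, W/k/Stay/S, W/k/Stay/N, W/k/Stay/E, U/h/Out/S, U/h/Out/N, U/h/Out/E, U/h/Stay/S, U/h/Stay/N, U/h/Stay/E, U/k/Out/S, U/k/Out/N, U/k/Out/E, U/k/Stay/S, U/k/Stay/N, U/k/Stay/E. Columns: Hi, Lo.
{W/h/Out/S, W/k/Out/S} → row (6,-2) (6,-2)
{W/h/Out/N, W/k/Out/N} → row (6,-2) (4,-1)
{W/h/Out/E, W/k/Out/E} → row (6,-2) (5,6)
{W/h/Stay/S, W/k/Stay/S} → row (4,2) (6,-2)
{W/h/Stay/N, W/k/Stay/N} → row (4,2) (4,-1)
{W/h/Stay/E, W/k/Stay/E} → row (4,2) (5,6)
{U/h/Out/S, U/h/Out/N, U/h/Out/E, U/h/Stay/S, U/h/Stay/N, U/h/Stay/E} → row (-3,6) (-3,6)
{U/k/Out/S, U/k/Out/N, U/k/Out/E, U/k/Stay/S, U/k/Stay/N, U/k/Stay/E} → row (2,-3) (2,-3)
That's 8 distinct rows out of 24 strategies.

8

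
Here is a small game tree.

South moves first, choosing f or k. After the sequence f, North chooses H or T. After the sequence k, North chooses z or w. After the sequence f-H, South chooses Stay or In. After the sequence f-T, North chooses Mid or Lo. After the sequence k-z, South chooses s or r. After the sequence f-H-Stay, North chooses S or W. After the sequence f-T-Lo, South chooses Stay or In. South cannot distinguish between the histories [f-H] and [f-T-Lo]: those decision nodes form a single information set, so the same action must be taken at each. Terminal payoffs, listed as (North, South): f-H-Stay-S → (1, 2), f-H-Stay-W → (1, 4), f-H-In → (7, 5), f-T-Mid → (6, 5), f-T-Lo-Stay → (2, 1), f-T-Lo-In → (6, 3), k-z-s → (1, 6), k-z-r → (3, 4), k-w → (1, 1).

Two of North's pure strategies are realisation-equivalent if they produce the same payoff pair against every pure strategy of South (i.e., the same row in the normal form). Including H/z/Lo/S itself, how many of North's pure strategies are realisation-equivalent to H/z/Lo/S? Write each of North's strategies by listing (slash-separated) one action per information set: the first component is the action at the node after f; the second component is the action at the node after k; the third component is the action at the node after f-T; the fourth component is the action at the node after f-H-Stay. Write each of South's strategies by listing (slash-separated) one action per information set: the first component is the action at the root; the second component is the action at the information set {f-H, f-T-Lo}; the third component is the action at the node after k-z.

Row for H/z/Lo/S (columns f/Stay/s, f/Stay/r, f/In/s, f/In/r, k/Stay/s, k/Stay/r, k/In/s, k/In/r): (1,2) (1,2) (7,5) (7,5) (1,6) (3,4) (1,6) (3,4).
Under H/z/Lo/S, North's choice at the node after f-T can never be reached regardless of what South does, so varying those choices leaves every outcome unchanged.
Holding the reachable choices fixed and varying the unreachable one freely already gives 2 equivalent strategies.
No other strategy reproduces this row, so those 2 are the full class: H/z/Mid/S, H/z/Lo/S.

2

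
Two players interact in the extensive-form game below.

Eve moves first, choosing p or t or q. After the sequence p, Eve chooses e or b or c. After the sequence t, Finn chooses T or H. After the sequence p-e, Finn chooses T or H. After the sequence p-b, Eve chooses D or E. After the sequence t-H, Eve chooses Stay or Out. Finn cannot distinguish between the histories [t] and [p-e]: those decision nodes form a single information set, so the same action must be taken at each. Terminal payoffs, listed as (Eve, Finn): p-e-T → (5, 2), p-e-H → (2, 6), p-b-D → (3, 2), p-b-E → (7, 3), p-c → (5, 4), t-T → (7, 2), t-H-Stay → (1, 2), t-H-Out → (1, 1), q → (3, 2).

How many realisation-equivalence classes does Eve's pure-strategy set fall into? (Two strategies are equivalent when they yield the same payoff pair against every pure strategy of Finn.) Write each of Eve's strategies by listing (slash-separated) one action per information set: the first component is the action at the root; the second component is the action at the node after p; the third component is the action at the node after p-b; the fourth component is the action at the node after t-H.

Eve has 36 pure strategies: p/e/D/Stay, p/e/D/Out, p/e/E/Stay, p/e/E/Out, p/b/D/Stay, p/b/D/Out, p/b/E/Stay, p/b/E/Out, p/c/D/Stay, p/c/D/Out, p/c/E/Stay, p/c/E/Out, t/e/D/Stay, t/e/D/Out, t/e/E/Stay, t/e/E/Out, t/b/D/Stay, t/b/D/Out, t/b/E/Stay, t/b/E/Out, t/c/D/Stay, t/c/D/Out, t/c/E/Stay, t/c/E/Out, q/e/D/Stay, q/e/D/Out, q/e/E/Stay, q/e/E/Out, q/b/D/Stay, q/b/D/Out, q/b/E/Stay, q/b/E/Out, q/c/D/Stay, q/c/D/Out, q/c/E/Stay, q/c/E/Out. Columns: T, H.
{p/e/D/Stay, p/e/D/Out, p/e/E/Stay, p/e/E/Out} → row (5,2) (2,6)
{p/b/D/Stay, p/b/D/Out, q/e/D/Stay, q/e/D/Out, q/e/E/Stay, q/e/E/Out, q/b/D/Stay, q/b/D/Out, q/b/E/Stay, q/b/E/Out, q/c/D/Stay, q/c/D/Out, q/c/E/Stay, q/c/E/Out} → row (3,2) (3,2)
{p/b/E/Stay, p/b/E/Out} → row (7,3) (7,3)
{p/c/D/Stay, p/c/D/Out, p/c/E/Stay, p/c/E/Out} → row (5,4) (5,4)
{t/e/D/Stay, t/e/E/Stay, t/b/D/Stay, t/b/E/Stay, t/c/D/Stay, t/c/E/Stay} → row (7,2) (1,2)
{t/e/D/Out, t/e/E/Out, t/b/D/Out, t/b/E/Out, t/c/D/Out, t/c/E/Out} → row (7,2) (1,1)
That's 6 distinct rows out of 36 strategies.

6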